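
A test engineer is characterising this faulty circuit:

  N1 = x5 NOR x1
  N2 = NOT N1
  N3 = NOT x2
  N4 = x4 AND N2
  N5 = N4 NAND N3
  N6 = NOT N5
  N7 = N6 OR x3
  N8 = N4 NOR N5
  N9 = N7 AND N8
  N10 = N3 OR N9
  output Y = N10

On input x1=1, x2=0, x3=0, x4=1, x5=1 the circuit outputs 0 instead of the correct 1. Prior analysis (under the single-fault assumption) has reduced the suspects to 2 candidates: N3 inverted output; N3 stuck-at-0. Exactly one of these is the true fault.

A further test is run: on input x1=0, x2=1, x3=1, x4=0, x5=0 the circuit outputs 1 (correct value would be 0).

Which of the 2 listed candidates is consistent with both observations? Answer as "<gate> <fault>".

Evaluate each candidate on input x1=0, x2=1, x3=1, x4=0, x5=0:
  N3 inverted output: N1=1, N2=0, N3=1 [inverted output], N4=0, N5=1, N6=0, N7=1, N8=0, N9=0, N10=1 → 1 — matches
  N3 stuck-at-0: N1=1, N2=0, N3=0 [stuck-at-0], N4=0, N5=1, N6=0, N7=1, N8=0, N9=0, N10=0 → 0 — eliminated
Only N3 inverted output reproduces the observed 1.

N3 inverted output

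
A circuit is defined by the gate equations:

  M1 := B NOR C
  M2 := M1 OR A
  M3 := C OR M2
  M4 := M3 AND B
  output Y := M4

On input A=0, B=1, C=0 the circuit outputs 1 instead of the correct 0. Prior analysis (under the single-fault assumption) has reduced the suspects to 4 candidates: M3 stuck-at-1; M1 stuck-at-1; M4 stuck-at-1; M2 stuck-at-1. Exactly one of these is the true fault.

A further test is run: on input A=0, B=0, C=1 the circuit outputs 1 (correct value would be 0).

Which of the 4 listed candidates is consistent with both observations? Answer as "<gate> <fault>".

M4 stuck-at-1

Evaluate each candidate on input A=0, B=0, C=1:
  M3 stuck-at-1: M1=0, M2=0, M3=1 [stuck-at-1], M4=0 → 0 — eliminated
  M1 stuck-at-1: M1=1 [stuck-at-1], M2=1, M3=1, M4=0 → 0 — eliminated
  M4 stuck-at-1: M1=0, M2=0, M3=1, M4=1 [stuck-at-1] → 1 — matches
  M2 stuck-at-1: M1=0, M2=1 [stuck-at-1], M3=1, M4=0 → 0 — eliminated
Only M4 stuck-at-1 reproduces the observed 1.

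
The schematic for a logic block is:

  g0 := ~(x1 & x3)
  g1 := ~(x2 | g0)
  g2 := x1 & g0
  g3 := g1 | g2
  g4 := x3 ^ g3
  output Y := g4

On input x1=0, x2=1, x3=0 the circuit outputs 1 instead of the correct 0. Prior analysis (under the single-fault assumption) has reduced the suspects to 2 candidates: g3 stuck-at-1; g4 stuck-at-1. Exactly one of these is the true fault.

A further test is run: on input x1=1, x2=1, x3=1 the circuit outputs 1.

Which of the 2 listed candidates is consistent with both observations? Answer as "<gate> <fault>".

Evaluate each candidate on input x1=1, x2=1, x3=1:
  g3 stuck-at-1: g0=0, g1=0, g2=0, g3=1 [stuck-at-1], g4=0 → 0 — eliminated
  g4 stuck-at-1: g0=0, g1=0, g2=0, g3=0, g4=1 [stuck-at-1] → 1 — matches
Only g4 stuck-at-1 reproduces the observed 1.

g4 stuck-at-1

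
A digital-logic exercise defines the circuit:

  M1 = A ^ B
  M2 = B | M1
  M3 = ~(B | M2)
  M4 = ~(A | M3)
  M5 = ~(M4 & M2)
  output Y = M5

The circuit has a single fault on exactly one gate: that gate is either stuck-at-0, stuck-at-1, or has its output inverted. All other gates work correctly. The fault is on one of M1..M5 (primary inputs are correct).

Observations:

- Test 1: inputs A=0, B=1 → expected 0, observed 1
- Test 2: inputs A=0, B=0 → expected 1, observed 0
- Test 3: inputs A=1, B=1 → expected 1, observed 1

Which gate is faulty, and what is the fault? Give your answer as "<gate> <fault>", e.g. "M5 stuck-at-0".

Fault-free values for test 1 (A=0, B=1): M1=1, M2=1, M3=0, M4=1, M5=0, giving Y=0. Observed 1.
Test 1: faults giving observed 1 are {M2 stuck-at-0, M2 inverted output, M3 stuck-at-1, M3 inverted output, M4 stuck-at-0, M4 inverted output, M5 stuck-at-1, M5 inverted output}.
Test 2 (A=0, B=0): fault-free M1=0, M2=0, M3=1, M4=0, M5=1 → 1; observed 0. Eliminates M2 stuck-at-0, M3 stuck-at-1, M3 inverted output, M4 stuck-at-0, M4 inverted output, M5 stuck-at-1.
Test 3 (A=1, B=1): fault-free M1=0, M2=1, M3=0, M4=0, M5=1 → 1; observed 1. Eliminates M5 inverted output.
Only M2 inverted output is consistent with every test.

M2 inverted output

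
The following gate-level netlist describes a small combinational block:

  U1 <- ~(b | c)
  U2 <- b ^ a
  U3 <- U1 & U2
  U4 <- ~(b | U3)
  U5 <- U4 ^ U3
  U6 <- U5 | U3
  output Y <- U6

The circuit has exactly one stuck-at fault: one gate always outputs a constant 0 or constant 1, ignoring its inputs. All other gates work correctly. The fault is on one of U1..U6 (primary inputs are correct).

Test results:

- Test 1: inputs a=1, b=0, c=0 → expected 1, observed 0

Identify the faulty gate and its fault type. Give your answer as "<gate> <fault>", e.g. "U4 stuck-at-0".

Fault-free values for test 1 (a=1, b=0, c=0): U1=1, U2=1, U3=1, U4=0, U5=1, U6=1, giving Y=1. Observed 0.
Test 1: faults giving observed 0 are {U6 stuck-at-0}.
Only U6 stuck-at-0 is consistent with every test.

U6 stuck-at-0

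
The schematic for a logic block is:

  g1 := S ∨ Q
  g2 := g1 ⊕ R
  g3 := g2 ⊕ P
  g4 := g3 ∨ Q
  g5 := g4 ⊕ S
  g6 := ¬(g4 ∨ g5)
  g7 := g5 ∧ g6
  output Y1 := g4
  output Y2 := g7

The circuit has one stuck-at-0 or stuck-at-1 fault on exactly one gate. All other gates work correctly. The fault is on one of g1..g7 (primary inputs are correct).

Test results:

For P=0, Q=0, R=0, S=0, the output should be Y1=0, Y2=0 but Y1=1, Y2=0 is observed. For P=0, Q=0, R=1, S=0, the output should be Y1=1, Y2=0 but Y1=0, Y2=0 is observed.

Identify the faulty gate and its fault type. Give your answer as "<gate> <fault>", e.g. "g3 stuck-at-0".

Fault-free values for test 1 (P=0, Q=0, R=0, S=0): g1=0, g2=0, g3=0, g4=0, g5=0, g6=1, g7=0, giving Y1=0, Y2=0. Observed Y1=1, Y2=0.
Test 1: faults giving observed Y1=1, Y2=0 are {g1 stuck-at-1, g2 stuck-at-1, g3 stuck-at-1, g4 stuck-at-1}.
Test 2 (P=0, Q=0, R=1, S=0): fault-free g1=0, g2=1, g3=1, g4=1, g5=1, g6=0, g7=0 → Y1=1, Y2=0; observed Y1=0, Y2=0. Eliminates g2 stuck-at-1, g3 stuck-at-1, g4 stuck-at-1.
Only g1 stuck-at-1 is consistent with every test.

g1 stuck-at-1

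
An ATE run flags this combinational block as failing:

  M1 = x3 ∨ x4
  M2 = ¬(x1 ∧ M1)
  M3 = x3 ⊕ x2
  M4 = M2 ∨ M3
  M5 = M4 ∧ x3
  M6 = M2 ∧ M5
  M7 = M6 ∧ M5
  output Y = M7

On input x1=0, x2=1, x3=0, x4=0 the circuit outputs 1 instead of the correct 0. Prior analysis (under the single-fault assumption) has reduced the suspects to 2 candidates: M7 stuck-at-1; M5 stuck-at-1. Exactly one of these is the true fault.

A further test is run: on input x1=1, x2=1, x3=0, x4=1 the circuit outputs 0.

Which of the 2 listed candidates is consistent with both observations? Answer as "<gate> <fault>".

M5 stuck-at-1

Evaluate each candidate on input x1=1, x2=1, x3=0, x4=1:
  M7 stuck-at-1: M1=1, M2=0, M3=1, M4=1, M5=0, M6=0, M7=1 [stuck-at-1] → 1 — eliminated
  M5 stuck-at-1: M1=1, M2=0, M3=1, M4=1, M5=1 [stuck-at-1], M6=0, M7=0 → 0 — matches
Only M5 stuck-at-1 reproduces the observed 0.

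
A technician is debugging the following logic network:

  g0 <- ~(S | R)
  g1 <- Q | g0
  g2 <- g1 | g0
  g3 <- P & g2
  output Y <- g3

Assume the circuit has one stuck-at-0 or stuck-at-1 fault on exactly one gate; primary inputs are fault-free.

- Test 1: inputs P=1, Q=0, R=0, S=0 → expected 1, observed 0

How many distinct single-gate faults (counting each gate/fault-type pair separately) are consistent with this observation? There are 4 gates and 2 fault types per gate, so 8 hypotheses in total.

3

Fault-free: g0=1, g1=1, g2=1, g3=1 → 1. Observed 0.
  g0 stuck-at-0: output 0 ✓
  g0 stuck-at-1: output 1 ✗
  g1 stuck-at-0: output 1 ✗
  g1 stuck-at-1: output 1 ✗
  g2 stuck-at-0: output 0 ✓
  g2 stuck-at-1: output 1 ✗
  g3 stuck-at-0: output 0 ✓
  g3 stuck-at-1: output 1 ✗
Consistent faults: {g0 stuck-at-0, g2 stuck-at-0, g3 stuck-at-0} — 3 in all.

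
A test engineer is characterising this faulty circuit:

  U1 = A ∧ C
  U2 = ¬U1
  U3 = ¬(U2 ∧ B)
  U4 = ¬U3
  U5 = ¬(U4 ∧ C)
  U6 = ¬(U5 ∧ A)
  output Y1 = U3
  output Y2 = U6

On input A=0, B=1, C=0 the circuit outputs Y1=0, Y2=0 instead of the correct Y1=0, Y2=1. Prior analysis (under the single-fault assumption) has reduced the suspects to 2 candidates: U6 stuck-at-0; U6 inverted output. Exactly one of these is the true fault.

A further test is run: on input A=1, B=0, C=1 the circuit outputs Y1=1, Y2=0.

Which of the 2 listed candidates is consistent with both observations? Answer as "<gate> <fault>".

U6 stuck-at-0

Evaluate each candidate on input A=1, B=0, C=1:
  U6 stuck-at-0: U1=1, U2=0, U3=1, U4=0, U5=1, U6=0 [stuck-at-0] → Y1=1, Y2=0 — matches
  U6 inverted output: U1=1, U2=0, U3=1, U4=0, U5=1, U6=1 [inverted output] → Y1=1, Y2=1 — eliminated
Only U6 stuck-at-0 reproduces the observed Y1=1, Y2=0.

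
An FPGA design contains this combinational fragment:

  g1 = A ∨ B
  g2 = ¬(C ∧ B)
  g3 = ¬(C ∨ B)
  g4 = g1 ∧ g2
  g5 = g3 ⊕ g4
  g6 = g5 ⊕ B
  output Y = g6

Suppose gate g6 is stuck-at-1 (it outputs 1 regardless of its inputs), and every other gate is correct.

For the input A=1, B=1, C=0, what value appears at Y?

Propagate with g6 forced: g1=1, g2=1, g3=0, g4=1, g5=1, g6=1 [stuck-at-1].
So Y = 1. (Without the fault it would be 0.)

1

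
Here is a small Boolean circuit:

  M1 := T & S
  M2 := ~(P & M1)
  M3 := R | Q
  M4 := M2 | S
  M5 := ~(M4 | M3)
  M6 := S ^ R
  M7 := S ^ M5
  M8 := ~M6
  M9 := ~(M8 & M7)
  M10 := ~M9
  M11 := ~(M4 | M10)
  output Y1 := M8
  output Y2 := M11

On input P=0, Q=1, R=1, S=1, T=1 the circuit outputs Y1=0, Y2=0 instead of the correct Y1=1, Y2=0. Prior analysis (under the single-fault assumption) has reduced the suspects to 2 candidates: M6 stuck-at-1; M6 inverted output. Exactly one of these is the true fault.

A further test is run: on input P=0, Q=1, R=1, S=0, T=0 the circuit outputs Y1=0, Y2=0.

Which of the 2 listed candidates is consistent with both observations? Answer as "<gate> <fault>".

M6 stuck-at-1

Evaluate each candidate on input P=0, Q=1, R=1, S=0, T=0:
  M6 stuck-at-1: M1=0, M2=1, M3=1, M4=1, M5=0, M6=1 [stuck-at-1], M7=0, M8=0, M9=1, M10=0, M11=0 → Y1=0, Y2=0 — matches
  M6 inverted output: M1=0, M2=1, M3=1, M4=1, M5=0, M6=0 [inverted output], M7=0, M8=1, M9=1, M10=0, M11=0 → Y1=1, Y2=0 — eliminated
Only M6 stuck-at-1 reproduces the observed Y1=0, Y2=0.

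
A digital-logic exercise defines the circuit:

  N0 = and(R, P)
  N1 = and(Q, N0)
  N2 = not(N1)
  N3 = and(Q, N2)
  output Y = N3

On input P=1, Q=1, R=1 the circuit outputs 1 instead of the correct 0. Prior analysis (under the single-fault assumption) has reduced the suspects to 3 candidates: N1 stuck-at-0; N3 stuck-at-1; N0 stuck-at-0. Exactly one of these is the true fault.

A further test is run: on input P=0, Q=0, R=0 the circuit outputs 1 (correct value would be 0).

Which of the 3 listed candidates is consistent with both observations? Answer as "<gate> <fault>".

N3 stuck-at-1

Evaluate each candidate on input P=0, Q=0, R=0:
  N1 stuck-at-0: N0=0, N1=0 [stuck-at-0], N2=1, N3=0 → 0 — eliminated
  N3 stuck-at-1: N0=0, N1=0, N2=1, N3=1 [stuck-at-1] → 1 — matches
  N0 stuck-at-0: N0=0 [stuck-at-0], N1=0, N2=1, N3=0 → 0 — eliminated
Only N3 stuck-at-1 reproduces the observed 1.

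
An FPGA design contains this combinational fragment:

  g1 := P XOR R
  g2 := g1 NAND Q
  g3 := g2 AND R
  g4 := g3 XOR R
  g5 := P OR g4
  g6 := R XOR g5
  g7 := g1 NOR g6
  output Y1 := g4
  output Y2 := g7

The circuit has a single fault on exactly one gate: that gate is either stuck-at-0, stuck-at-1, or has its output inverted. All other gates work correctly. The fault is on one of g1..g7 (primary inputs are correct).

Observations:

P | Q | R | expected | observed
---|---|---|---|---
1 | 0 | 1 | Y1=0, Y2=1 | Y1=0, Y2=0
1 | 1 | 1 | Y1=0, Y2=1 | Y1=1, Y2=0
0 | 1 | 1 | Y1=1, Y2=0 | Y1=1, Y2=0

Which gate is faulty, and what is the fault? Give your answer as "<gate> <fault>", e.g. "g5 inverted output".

Fault-free values for test 1 (P=1, Q=0, R=1): g1=0, g2=1, g3=1, g4=0, g5=1, g6=0, g7=1, giving Y1=0, Y2=1. Observed Y1=0, Y2=0.
Test 1: faults giving observed Y1=0, Y2=0 are {g1 stuck-at-1, g1 inverted output, g5 stuck-at-0, g5 inverted output, g6 stuck-at-1, g6 inverted output, g7 stuck-at-0, g7 inverted output}.
Test 2 (P=1, Q=1, R=1): fault-free g1=0, g2=1, g3=1, g4=0, g5=1, g6=0, g7=1 → Y1=0, Y2=1; observed Y1=1, Y2=0. Eliminates g5 stuck-at-0, g5 inverted output, g6 stuck-at-1, g6 inverted output, g7 stuck-at-0, g7 inverted output.
Test 3 (P=0, Q=1, R=1): fault-free g1=1, g2=0, g3=0, g4=1, g5=1, g6=0, g7=0 → Y1=1, Y2=0; observed Y1=1, Y2=0. Eliminates g1 inverted output.
Only g1 stuck-at-1 is consistent with every test.

g1 stuck-at-1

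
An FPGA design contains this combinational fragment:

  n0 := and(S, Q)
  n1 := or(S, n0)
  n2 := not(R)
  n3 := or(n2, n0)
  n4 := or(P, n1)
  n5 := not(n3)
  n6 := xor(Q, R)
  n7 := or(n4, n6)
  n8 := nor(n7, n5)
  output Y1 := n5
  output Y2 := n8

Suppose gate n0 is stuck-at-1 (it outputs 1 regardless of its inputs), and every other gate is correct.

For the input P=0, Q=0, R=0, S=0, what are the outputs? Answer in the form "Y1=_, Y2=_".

Y1=0, Y2=0

Propagate with n0 forced: n0=1 [stuck-at-1], n1=1, n2=1, n3=1, n4=1, n5=0, n6=0, n7=1, n8=0.
So the outputs are Y1=0, Y2=0. (Without the fault they would be Y1=0, Y2=1.)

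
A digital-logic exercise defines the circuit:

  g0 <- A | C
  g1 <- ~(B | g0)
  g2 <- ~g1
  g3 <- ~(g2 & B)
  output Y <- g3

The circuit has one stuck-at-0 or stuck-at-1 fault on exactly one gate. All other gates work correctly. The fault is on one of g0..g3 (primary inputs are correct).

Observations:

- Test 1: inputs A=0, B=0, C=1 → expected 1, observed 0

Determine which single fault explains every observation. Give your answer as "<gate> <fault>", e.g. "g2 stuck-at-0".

g3 stuck-at-0

Fault-free values for test 1 (A=0, B=0, C=1): g0=1, g1=0, g2=1, g3=1, giving Y=1. Observed 0.
Test 1: faults giving observed 0 are {g3 stuck-at-0}.
Only g3 stuck-at-0 is consistent with every test.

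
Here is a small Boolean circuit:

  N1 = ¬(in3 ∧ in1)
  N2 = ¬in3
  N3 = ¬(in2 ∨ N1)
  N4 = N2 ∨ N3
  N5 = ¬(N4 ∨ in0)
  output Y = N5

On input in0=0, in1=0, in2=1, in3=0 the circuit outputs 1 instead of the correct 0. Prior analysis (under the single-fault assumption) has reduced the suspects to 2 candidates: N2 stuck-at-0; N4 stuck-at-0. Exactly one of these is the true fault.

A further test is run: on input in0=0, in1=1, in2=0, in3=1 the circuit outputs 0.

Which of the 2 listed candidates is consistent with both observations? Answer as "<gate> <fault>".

Evaluate each candidate on input in0=0, in1=1, in2=0, in3=1:
  N2 stuck-at-0: N1=0, N2=0 [stuck-at-0], N3=1, N4=1, N5=0 → 0 — matches
  N4 stuck-at-0: N1=0, N2=0, N3=1, N4=0 [stuck-at-0], N5=1 → 1 — eliminated
Only N2 stuck-at-0 reproduces the observed 0.

N2 stuck-at-0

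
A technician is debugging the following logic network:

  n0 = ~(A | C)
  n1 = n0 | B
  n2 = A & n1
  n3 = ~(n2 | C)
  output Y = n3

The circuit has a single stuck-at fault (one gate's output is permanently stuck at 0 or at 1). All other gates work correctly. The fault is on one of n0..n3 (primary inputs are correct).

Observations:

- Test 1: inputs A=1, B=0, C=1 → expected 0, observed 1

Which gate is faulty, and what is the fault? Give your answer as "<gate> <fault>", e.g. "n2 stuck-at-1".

Fault-free values for test 1 (A=1, B=0, C=1): n0=0, n1=0, n2=0, n3=0, giving Y=0. Observed 1.
Test 1: faults giving observed 1 are {n3 stuck-at-1}.
Only n3 stuck-at-1 is consistent with every test.

n3 stuck-at-1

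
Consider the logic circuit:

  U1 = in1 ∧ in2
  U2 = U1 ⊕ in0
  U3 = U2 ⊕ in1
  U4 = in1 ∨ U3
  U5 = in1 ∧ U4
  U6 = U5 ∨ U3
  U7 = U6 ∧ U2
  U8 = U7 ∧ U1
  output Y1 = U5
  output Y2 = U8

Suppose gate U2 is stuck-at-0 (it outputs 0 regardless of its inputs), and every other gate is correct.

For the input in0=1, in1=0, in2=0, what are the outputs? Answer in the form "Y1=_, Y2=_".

Y1=0, Y2=0

Propagate with U2 forced: U1=0, U2=0 [stuck-at-0], U3=0, U4=0, U5=0, U6=0, U7=0, U8=0.
So the outputs are Y1=0, Y2=0. (Same as the fault-free value — the fault is masked on this input.)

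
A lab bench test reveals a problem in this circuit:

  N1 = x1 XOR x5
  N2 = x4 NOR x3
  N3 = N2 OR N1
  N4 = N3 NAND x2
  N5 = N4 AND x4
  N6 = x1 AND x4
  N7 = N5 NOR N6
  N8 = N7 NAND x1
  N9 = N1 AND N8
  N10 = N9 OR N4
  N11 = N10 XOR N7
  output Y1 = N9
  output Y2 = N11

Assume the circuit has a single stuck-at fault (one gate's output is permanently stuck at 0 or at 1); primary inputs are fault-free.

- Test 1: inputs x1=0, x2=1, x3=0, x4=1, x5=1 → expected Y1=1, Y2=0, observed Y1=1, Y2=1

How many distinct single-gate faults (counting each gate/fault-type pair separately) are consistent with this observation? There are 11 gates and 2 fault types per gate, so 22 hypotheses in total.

Fault-free: N1=1, N2=0, N3=1, N4=0, N5=0, N6=0, N7=1, N8=1, N9=1, N10=1, N11=0 → Y1=1, Y2=0. Observed Y1=1, Y2=1.
  N1: none of the 2 fault types match ✗
  N2: none of the 2 fault types match ✗
  N3: stuck-at-0 ✓; others ✗
  N4: stuck-at-1 ✓; others ✗
  N5: stuck-at-1 ✓; others ✗
  N6: stuck-at-1 ✓; others ✗
  N7: stuck-at-0 ✓; others ✗
  N8: none of the 2 fault types match ✗
  N9: none of the 2 fault types match ✗
  N10: stuck-at-0 ✓; others ✗
  N11: stuck-at-1 ✓; others ✗
Consistent faults: {N3 stuck-at-0, N4 stuck-at-1, N5 stuck-at-1, N6 stuck-at-1, N7 stuck-at-0, N10 stuck-at-0, N11 stuck-at-1} — 7 in all.

7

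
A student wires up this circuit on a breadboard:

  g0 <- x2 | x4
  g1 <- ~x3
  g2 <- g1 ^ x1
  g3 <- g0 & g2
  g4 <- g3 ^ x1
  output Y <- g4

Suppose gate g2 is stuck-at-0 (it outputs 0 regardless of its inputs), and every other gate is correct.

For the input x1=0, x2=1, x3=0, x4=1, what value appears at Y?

Propagate with g2 forced: g0=1, g1=1, g2=0 [stuck-at-0], g3=0, g4=0.
So Y = 0. (Without the fault it would be 1.)

0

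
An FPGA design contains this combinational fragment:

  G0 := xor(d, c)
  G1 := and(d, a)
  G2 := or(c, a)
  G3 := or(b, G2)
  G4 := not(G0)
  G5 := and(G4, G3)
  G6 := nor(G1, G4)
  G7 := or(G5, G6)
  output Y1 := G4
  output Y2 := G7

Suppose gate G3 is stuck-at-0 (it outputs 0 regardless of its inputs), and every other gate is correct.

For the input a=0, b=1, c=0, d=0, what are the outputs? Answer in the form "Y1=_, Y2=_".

Propagate with G3 forced: G0=0, G1=0, G2=0, G3=0 [stuck-at-0], G4=1, G5=0, G6=0, G7=0.
So the outputs are Y1=1, Y2=0. (Without the fault they would be Y1=1, Y2=1.)

Y1=1, Y2=0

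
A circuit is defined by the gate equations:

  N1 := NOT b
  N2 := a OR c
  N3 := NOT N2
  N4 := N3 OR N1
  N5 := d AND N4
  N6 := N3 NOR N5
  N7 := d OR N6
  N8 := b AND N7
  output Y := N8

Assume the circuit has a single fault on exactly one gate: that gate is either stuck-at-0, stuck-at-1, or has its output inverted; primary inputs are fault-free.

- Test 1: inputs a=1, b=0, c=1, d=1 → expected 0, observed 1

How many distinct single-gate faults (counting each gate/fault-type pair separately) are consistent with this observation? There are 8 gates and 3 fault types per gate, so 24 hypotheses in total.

2

Fault-free: N1=1, N2=1, N3=0, N4=1, N5=1, N6=0, N7=1, N8=0 → 0. Observed 1.
  N1: none of the 3 fault types match ✗
  N2: none of the 3 fault types match ✗
  N3: none of the 3 fault types match ✗
  N4: none of the 3 fault types match ✗
  N5: none of the 3 fault types match ✗
  N6: none of the 3 fault types match ✗
  N7: none of the 3 fault types match ✗
  N8: stuck-at-1, inverted output ✓; others ✗
Consistent faults: {N8 stuck-at-1, N8 inverted output} — 2 in all.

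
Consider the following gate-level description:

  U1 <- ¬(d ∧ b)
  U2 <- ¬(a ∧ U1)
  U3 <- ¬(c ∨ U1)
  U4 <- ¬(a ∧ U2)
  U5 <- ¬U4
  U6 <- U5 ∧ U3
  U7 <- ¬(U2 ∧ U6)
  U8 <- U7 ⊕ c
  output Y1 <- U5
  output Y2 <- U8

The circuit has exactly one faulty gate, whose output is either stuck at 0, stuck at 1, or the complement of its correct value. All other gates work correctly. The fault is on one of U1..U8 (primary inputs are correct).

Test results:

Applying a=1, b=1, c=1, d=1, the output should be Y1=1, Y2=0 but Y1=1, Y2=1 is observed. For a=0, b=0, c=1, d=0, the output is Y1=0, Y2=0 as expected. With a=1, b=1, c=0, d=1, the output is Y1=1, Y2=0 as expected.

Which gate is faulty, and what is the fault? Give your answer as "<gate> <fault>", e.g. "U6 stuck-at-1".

U3 stuck-at-1

Fault-free values for test 1 (a=1, b=1, c=1, d=1): U1=0, U2=1, U3=0, U4=0, U5=1, U6=0, U7=1, U8=0, giving Y1=1, Y2=0. Observed Y1=1, Y2=1.
Test 1: faults giving observed Y1=1, Y2=1 are {U3 stuck-at-1, U3 inverted output, U6 stuck-at-1, U6 inverted output, U7 stuck-at-0, U7 inverted output, U8 stuck-at-1, U8 inverted output}.
Test 2 (a=0, b=0, c=1, d=0): fault-free U1=1, U2=1, U3=0, U4=1, U5=0, U6=0, U7=1, U8=0 → Y1=0, Y2=0; observed Y1=0, Y2=0. Eliminates U6 stuck-at-1, U6 inverted output, U7 stuck-at-0, U7 inverted output, U8 stuck-at-1, U8 inverted output.
Test 3 (a=1, b=1, c=0, d=1): fault-free U1=0, U2=1, U3=1, U4=0, U5=1, U6=1, U7=0, U8=0 → Y1=1, Y2=0; observed Y1=1, Y2=0. Eliminates U3 inverted output.
Only U3 stuck-at-1 is consistent with every test.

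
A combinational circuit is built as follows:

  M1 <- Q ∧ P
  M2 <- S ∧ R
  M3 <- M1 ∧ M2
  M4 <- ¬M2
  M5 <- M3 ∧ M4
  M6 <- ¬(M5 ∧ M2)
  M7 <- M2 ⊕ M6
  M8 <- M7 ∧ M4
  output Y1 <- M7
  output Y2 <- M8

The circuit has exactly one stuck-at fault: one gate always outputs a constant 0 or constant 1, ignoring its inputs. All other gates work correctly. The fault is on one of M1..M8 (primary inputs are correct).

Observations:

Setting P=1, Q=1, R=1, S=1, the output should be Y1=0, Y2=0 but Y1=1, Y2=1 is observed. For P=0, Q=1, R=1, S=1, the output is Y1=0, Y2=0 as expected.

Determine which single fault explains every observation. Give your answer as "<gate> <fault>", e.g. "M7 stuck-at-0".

Fault-free values for test 1 (P=1, Q=1, R=1, S=1): M1=1, M2=1, M3=1, M4=0, M5=0, M6=1, M7=0, M8=0, giving Y1=0, Y2=0. Observed Y1=1, Y2=1.
Test 1: faults giving observed Y1=1, Y2=1 are {M2 stuck-at-0, M4 stuck-at-1}.
Test 2 (P=0, Q=1, R=1, S=1): fault-free M1=0, M2=1, M3=0, M4=0, M5=0, M6=1, M7=0, M8=0 → Y1=0, Y2=0; observed Y1=0, Y2=0. Eliminates M2 stuck-at-0.
Only M4 stuck-at-1 is consistent with every test.

M4 stuck-at-1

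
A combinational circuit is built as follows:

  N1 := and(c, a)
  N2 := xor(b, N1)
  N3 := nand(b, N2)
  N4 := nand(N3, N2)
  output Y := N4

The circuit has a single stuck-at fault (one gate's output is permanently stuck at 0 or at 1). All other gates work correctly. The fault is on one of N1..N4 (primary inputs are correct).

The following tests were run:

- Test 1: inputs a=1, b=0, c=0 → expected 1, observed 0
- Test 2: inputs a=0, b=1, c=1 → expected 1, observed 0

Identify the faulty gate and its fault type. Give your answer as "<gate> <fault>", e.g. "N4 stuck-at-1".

N4 stuck-at-0

Fault-free values for test 1 (a=1, b=0, c=0): N1=0, N2=0, N3=1, N4=1, giving Y=1. Observed 0.
Test 1: faults giving observed 0 are {N1 stuck-at-1, N2 stuck-at-1, N4 stuck-at-0}.
Test 2 (a=0, b=1, c=1): fault-free N1=0, N2=1, N3=0, N4=1 → 1; observed 0. Eliminates N1 stuck-at-1, N2 stuck-at-1.
Only N4 stuck-at-0 is consistent with every test.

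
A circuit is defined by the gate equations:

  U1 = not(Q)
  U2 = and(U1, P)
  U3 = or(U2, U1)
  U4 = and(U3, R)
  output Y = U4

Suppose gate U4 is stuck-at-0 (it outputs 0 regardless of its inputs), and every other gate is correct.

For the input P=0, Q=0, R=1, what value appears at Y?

0

Propagate with U4 forced: U1=1, U2=0, U3=1, U4=0 [stuck-at-0].
So Y = 0. (Without the fault it would be 1.)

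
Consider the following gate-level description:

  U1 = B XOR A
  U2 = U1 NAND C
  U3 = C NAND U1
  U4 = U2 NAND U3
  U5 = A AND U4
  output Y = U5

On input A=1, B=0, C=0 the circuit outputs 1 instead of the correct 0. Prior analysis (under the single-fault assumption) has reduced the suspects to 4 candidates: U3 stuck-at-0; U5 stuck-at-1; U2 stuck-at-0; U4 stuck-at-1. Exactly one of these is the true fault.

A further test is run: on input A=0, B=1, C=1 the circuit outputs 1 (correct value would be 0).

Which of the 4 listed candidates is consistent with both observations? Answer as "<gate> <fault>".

Evaluate each candidate on input A=0, B=1, C=1:
  U3 stuck-at-0: U1=1, U2=0, U3=0 [stuck-at-0], U4=1, U5=0 → 0 — eliminated
  U5 stuck-at-1: U1=1, U2=0, U3=0, U4=1, U5=1 [stuck-at-1] → 1 — matches
  U2 stuck-at-0: U1=1, U2=0 [stuck-at-0], U3=0, U4=1, U5=0 → 0 — eliminated
  U4 stuck-at-1: U1=1, U2=0, U3=0, U4=1 [stuck-at-1], U5=0 → 0 — eliminated
Only U5 stuck-at-1 reproduces the observed 1.

U5 stuck-at-1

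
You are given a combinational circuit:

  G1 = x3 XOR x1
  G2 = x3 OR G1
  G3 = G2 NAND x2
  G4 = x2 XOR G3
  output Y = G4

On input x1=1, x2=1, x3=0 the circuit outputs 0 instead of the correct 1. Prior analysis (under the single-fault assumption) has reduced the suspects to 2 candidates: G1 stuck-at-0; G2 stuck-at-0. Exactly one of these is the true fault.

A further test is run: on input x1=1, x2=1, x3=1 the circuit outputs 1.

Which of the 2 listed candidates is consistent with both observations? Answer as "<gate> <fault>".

Evaluate each candidate on input x1=1, x2=1, x3=1:
  G1 stuck-at-0: G1=0 [stuck-at-0], G2=1, G3=0, G4=1 → 1 — matches
  G2 stuck-at-0: G1=0, G2=0 [stuck-at-0], G3=1, G4=0 → 0 — eliminated
Only G1 stuck-at-0 reproduces the observed 1.

G1 stuck-at-0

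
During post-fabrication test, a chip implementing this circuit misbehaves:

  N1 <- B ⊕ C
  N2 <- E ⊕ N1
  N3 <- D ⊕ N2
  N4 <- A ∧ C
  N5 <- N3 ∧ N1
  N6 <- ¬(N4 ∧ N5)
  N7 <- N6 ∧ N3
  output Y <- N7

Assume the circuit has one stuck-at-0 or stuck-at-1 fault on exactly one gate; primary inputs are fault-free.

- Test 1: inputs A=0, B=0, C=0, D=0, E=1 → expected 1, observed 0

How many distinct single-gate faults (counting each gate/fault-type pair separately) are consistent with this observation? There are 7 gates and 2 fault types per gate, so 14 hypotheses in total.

5

Fault-free: N1=0, N2=1, N3=1, N4=0, N5=0, N6=1, N7=1 → 1. Observed 0.
  N1 stuck-at-0: output 1 ✗
  N1 stuck-at-1: output 0 ✓
  N2 stuck-at-0: output 0 ✓
  N2 stuck-at-1: output 1 ✗
  N3 stuck-at-0: output 0 ✓
  N3 stuck-at-1: output 1 ✗
  N4 stuck-at-0: output 1 ✗
  N4 stuck-at-1: output 1 ✗
  N5 stuck-at-0: output 1 ✗
  N5 stuck-at-1: output 1 ✗
  N6 stuck-at-0: output 0 ✓
  N6 stuck-at-1: output 1 ✗
  N7 stuck-at-0: output 0 ✓
  N7 stuck-at-1: output 1 ✗
Consistent faults: {N1 stuck-at-1, N2 stuck-at-0, N3 stuck-at-0, N6 stuck-at-0, N7 stuck-at-0} — 5 in all.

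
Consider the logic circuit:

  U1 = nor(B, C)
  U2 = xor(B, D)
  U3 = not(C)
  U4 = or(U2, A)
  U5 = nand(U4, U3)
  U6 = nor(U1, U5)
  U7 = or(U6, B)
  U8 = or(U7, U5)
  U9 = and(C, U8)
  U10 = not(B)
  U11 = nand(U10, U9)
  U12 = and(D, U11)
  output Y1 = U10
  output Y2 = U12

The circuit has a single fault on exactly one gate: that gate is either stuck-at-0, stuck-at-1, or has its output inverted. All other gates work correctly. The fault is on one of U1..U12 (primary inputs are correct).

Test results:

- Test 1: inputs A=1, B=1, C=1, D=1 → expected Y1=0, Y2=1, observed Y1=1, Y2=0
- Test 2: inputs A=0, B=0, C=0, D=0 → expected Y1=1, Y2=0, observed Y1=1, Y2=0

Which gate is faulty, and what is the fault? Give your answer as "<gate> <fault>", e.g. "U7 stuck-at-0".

U10 stuck-at-1

Fault-free values for test 1 (A=1, B=1, C=1, D=1): U1=0, U2=0, U3=0, U4=1, U5=1, U6=0, U7=1, U8=1, U9=1, U10=0, U11=1, U12=1, giving Y1=0, Y2=1. Observed Y1=1, Y2=0.
Test 1: faults giving observed Y1=1, Y2=0 are {U10 stuck-at-1, U10 inverted output}.
Test 2 (A=0, B=0, C=0, D=0): fault-free U1=1, U2=0, U3=1, U4=0, U5=1, U6=0, U7=0, U8=1, U9=0, U10=1, U11=1, U12=0 → Y1=1, Y2=0; observed Y1=1, Y2=0. Eliminates U10 inverted output.
Only U10 stuck-at-1 is consistent with every test.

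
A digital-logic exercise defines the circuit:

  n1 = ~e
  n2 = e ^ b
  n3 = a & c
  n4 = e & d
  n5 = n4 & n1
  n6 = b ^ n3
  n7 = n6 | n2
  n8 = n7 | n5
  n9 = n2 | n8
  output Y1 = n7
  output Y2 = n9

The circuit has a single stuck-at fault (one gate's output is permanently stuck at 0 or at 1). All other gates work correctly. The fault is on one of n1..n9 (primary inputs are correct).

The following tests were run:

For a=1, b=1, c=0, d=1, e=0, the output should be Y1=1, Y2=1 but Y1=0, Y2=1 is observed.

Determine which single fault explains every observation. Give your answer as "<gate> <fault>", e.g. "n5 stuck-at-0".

Fault-free values for test 1 (a=1, b=1, c=0, d=1, e=0): n1=1, n2=1, n3=0, n4=0, n5=0, n6=1, n7=1, n8=1, n9=1, giving Y1=1, Y2=1. Observed Y1=0, Y2=1.
Test 1: faults giving observed Y1=0, Y2=1 are {n7 stuck-at-0}.
Only n7 stuck-at-0 is consistent with every test.

n7 stuck-at-0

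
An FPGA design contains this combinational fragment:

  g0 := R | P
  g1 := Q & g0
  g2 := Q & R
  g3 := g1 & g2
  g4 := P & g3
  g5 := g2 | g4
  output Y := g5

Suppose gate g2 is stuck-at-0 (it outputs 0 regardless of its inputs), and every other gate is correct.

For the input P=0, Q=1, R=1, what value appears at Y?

0

Propagate with g2 forced: g0=1, g1=1, g2=0 [stuck-at-0], g3=0, g4=0, g5=0.
So Y = 0. (Without the fault it would be 1.)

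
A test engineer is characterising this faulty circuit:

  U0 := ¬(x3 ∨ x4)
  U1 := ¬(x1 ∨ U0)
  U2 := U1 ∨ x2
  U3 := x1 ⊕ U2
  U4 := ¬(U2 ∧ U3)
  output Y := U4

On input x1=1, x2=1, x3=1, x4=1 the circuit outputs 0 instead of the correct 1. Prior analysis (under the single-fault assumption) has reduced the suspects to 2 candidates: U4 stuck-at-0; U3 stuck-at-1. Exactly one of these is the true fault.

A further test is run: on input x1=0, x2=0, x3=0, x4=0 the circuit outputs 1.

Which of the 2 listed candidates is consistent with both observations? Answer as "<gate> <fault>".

Evaluate each candidate on input x1=0, x2=0, x3=0, x4=0:
  U4 stuck-at-0: U0=1, U1=0, U2=0, U3=0, U4=0 [stuck-at-0] → 0 — eliminated
  U3 stuck-at-1: U0=1, U1=0, U2=0, U3=1 [stuck-at-1], U4=1 → 1 — matches
Only U3 stuck-at-1 reproduces the observed 1.

U3 stuck-at-1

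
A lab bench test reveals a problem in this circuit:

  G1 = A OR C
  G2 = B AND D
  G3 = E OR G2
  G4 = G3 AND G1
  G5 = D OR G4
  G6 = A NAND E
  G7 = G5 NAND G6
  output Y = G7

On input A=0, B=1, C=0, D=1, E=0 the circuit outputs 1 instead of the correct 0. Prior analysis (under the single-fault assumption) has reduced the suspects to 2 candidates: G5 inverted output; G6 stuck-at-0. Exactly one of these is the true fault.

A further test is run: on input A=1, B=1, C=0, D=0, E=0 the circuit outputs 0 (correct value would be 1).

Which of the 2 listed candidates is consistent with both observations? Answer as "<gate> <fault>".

Evaluate each candidate on input A=1, B=1, C=0, D=0, E=0:
  G5 inverted output: G1=1, G2=0, G3=0, G4=0, G5=1 [inverted output], G6=1, G7=0 → 0 — matches
  G6 stuck-at-0: G1=1, G2=0, G3=0, G4=0, G5=0, G6=0 [stuck-at-0], G7=1 → 1 — eliminated
Only G5 inverted output reproduces the observed 0.

G5 inverted output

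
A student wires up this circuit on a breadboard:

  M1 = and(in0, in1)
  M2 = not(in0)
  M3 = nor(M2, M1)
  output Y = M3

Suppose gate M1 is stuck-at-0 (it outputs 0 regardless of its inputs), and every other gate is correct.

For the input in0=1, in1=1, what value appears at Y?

Propagate with M1 forced: M1=0 [stuck-at-0], M2=0, M3=1.
So Y = 1. (Without the fault it would be 0.)

1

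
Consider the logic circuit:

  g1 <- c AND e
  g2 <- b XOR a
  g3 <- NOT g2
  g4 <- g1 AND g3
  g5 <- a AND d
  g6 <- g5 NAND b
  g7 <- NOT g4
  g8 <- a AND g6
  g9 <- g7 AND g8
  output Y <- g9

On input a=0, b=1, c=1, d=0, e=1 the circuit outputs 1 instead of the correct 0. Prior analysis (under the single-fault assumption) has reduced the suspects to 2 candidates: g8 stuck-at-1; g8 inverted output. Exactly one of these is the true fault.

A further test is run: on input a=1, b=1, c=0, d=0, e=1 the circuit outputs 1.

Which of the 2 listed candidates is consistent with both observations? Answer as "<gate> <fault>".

Evaluate each candidate on input a=1, b=1, c=0, d=0, e=1:
  g8 stuck-at-1: g1=0, g2=0, g3=1, g4=0, g5=0, g6=1, g7=1, g8=1 [stuck-at-1], g9=1 → 1 — matches
  g8 inverted output: g1=0, g2=0, g3=1, g4=0, g5=0, g6=1, g7=1, g8=0 [inverted output], g9=0 → 0 — eliminated
Only g8 stuck-at-1 reproduces the observed 1.

g8 stuck-at-1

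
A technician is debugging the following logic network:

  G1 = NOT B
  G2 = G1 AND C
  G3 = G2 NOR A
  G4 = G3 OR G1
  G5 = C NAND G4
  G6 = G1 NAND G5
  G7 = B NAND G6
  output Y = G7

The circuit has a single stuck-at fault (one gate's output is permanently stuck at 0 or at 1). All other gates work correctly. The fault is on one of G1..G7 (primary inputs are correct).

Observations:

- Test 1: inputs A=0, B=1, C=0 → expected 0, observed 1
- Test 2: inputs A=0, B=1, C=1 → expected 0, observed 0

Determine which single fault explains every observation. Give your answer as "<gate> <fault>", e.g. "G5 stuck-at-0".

G1 stuck-at-1

Fault-free values for test 1 (A=0, B=1, C=0): G1=0, G2=0, G3=1, G4=1, G5=1, G6=1, G7=0, giving Y=0. Observed 1.
Test 1: faults giving observed 1 are {G1 stuck-at-1, G6 stuck-at-0, G7 stuck-at-1}.
Test 2 (A=0, B=1, C=1): fault-free G1=0, G2=0, G3=1, G4=1, G5=0, G6=1, G7=0 → 0; observed 0. Eliminates G6 stuck-at-0, G7 stuck-at-1.
Only G1 stuck-at-1 is consistent with every test.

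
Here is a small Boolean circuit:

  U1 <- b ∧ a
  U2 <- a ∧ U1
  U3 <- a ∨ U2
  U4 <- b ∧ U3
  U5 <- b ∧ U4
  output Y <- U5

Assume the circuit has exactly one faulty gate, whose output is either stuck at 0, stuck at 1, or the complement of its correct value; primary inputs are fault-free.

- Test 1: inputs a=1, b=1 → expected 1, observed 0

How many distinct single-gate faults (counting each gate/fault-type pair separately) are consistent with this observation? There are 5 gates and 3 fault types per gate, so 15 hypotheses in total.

Fault-free: U1=1, U2=1, U3=1, U4=1, U5=1 → 1. Observed 0.
  U1: none of the 3 fault types match ✗
  U2: none of the 3 fault types match ✗
  U3: stuck-at-0, inverted output ✓; others ✗
  U4: stuck-at-0, inverted output ✓; others ✗
  U5: stuck-at-0, inverted output ✓; others ✗
Consistent faults: {U3 stuck-at-0, U3 inverted output, U4 stuck-at-0, U4 inverted output, U5 stuck-at-0, U5 inverted output} — 6 in all.

6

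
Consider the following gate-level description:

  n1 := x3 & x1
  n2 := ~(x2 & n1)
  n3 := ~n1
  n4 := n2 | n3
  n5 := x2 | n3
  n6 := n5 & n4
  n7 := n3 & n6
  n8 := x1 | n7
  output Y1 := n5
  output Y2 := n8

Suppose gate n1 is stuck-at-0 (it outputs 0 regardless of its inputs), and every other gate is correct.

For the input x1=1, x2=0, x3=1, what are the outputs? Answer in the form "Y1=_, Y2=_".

Y1=1, Y2=1

Propagate with n1 forced: n1=0 [stuck-at-0], n2=1, n3=1, n4=1, n5=1, n6=1, n7=1, n8=1.
So the outputs are Y1=1, Y2=1. (Without the fault they would be Y1=0, Y2=1.)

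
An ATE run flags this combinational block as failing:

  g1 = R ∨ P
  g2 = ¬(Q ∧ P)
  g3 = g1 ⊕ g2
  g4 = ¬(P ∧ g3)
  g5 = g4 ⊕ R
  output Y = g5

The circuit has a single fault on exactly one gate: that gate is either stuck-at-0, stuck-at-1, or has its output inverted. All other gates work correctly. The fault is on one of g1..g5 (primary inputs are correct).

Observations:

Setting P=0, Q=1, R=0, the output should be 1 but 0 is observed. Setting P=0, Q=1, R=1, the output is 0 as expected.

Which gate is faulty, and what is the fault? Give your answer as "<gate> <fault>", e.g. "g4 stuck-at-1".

g5 stuck-at-0

Fault-free values for test 1 (P=0, Q=1, R=0): g1=0, g2=1, g3=1, g4=1, g5=1, giving Y=1. Observed 0.
Test 1: faults giving observed 0 are {g4 stuck-at-0, g4 inverted output, g5 stuck-at-0, g5 inverted output}.
Test 2 (P=0, Q=1, R=1): fault-free g1=1, g2=1, g3=0, g4=1, g5=0 → 0; observed 0. Eliminates g4 stuck-at-0, g4 inverted output, g5 inverted output.
Only g5 stuck-at-0 is consistent with every test.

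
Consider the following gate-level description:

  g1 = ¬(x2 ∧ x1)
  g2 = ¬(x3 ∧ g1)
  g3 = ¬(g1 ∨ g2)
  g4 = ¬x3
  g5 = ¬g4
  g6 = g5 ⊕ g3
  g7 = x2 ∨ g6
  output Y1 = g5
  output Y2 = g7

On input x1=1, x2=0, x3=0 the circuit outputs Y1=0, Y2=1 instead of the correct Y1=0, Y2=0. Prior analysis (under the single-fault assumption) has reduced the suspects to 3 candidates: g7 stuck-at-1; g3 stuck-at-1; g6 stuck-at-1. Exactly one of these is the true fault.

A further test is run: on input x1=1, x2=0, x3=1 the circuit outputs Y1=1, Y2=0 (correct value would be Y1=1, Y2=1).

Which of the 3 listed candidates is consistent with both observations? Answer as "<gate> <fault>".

Evaluate each candidate on input x1=1, x2=0, x3=1:
  g7 stuck-at-1: g1=1, g2=0, g3=0, g4=0, g5=1, g6=1, g7=1 [stuck-at-1] → Y1=1, Y2=1 — eliminated
  g3 stuck-at-1: g1=1, g2=0, g3=1 [stuck-at-1], g4=0, g5=1, g6=0, g7=0 → Y1=1, Y2=0 — matches
  g6 stuck-at-1: g1=1, g2=0, g3=0, g4=0, g5=1, g6=1 [stuck-at-1], g7=1 → Y1=1, Y2=1 — eliminated
Only g3 stuck-at-1 reproduces the observed Y1=1, Y2=0.

g3 stuck-at-1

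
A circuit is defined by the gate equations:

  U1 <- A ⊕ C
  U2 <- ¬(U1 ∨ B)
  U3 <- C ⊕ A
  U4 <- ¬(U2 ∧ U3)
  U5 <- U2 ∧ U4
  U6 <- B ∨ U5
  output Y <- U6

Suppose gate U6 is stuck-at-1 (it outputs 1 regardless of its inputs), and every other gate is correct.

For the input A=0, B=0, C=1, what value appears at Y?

Propagate with U6 forced: U1=1, U2=0, U3=1, U4=1, U5=0, U6=1 [stuck-at-1].
So Y = 1. (Without the fault it would be 0.)

1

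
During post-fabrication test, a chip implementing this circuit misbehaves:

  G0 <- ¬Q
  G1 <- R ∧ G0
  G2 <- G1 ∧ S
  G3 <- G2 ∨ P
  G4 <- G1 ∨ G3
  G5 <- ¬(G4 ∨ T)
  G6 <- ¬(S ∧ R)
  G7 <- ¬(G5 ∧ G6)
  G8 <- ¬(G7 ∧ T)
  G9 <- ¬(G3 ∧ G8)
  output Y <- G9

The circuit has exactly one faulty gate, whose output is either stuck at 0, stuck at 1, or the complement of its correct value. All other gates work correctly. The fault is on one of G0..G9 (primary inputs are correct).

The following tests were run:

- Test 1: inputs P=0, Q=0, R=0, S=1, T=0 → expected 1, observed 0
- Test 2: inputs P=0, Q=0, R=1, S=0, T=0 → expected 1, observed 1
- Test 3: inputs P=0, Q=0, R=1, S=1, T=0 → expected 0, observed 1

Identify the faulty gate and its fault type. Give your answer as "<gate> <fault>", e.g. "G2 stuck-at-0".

Fault-free values for test 1 (P=0, Q=0, R=0, S=1, T=0): G0=1, G1=0, G2=0, G3=0, G4=0, G5=1, G6=1, G7=0, G8=1, G9=1, giving Y=1. Observed 0.
Test 1: faults giving observed 0 are {G1 stuck-at-1, G1 inverted output, G2 stuck-at-1, G2 inverted output, G3 stuck-at-1, G3 inverted output, G9 stuck-at-0, G9 inverted output}.
Test 2 (P=0, Q=0, R=1, S=0, T=0): fault-free G0=1, G1=1, G2=0, G3=0, G4=1, G5=0, G6=1, G7=1, G8=1, G9=1 → 1; observed 1. Eliminates G2 stuck-at-1, G2 inverted output, G3 stuck-at-1, G3 inverted output, G9 stuck-at-0, G9 inverted output.
Test 3 (P=0, Q=0, R=1, S=1, T=0): fault-free G0=1, G1=1, G2=1, G3=1, G4=1, G5=0, G6=0, G7=1, G8=1, G9=0 → 0; observed 1. Eliminates G1 stuck-at-1.
Only G1 inverted output is consistent with every test.

G1 inverted output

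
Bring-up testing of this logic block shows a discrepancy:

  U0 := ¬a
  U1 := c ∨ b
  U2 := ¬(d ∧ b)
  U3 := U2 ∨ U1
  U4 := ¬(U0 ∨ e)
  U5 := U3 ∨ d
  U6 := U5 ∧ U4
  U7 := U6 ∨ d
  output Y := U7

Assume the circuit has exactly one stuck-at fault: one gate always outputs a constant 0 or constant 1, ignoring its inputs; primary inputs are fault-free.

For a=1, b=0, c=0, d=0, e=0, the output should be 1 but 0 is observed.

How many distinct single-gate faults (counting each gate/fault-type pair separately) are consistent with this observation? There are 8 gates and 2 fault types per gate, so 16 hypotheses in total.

7

Fault-free: U0=0, U1=0, U2=1, U3=1, U4=1, U5=1, U6=1, U7=1 → 1. Observed 0.
  U0: stuck-at-1 ✓; others ✗
  U1: none of the 2 fault types match ✗
  U2: stuck-at-0 ✓; others ✗
  U3: stuck-at-0 ✓; others ✗
  U4: stuck-at-0 ✓; others ✗
  U5: stuck-at-0 ✓; others ✗
  U6: stuck-at-0 ✓; others ✗
  U7: stuck-at-0 ✓; others ✗
Consistent faults: {U0 stuck-at-1, U2 stuck-at-0, U3 stuck-at-0, U4 stuck-at-0, U5 stuck-at-0, U6 stuck-at-0, U7 stuck-at-0} — 7 in all.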